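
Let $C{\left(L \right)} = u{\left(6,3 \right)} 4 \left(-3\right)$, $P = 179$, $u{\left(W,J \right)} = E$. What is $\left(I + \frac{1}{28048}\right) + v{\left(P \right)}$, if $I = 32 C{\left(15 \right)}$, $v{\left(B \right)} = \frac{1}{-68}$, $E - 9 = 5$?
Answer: $- \frac{2563369811}{476816} \approx -5376.0$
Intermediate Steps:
$E = 14$ ($E = 9 + 5 = 14$)
$u{\left(W,J \right)} = 14$
$C{\left(L \right)} = -168$ ($C{\left(L \right)} = 14 \cdot 4 \left(-3\right) = 56 \left(-3\right) = -168$)
$v{\left(B \right)} = - \frac{1}{68}$
$I = -5376$ ($I = 32 \left(-168\right) = -5376$)
$\left(I + \frac{1}{28048}\right) + v{\left(P \right)} = \left(-5376 + \frac{1}{28048}\right) - \frac{1}{68} = - \frac{150786047}{28048} - \frac{1}{68} = - \frac{2563369811}{476816}$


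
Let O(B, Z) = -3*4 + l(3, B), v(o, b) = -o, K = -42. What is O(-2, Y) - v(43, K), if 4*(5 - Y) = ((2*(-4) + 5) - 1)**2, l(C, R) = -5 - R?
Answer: 28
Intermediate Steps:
Y = 1 (Y = 5 - ((2*(-4) + 5) - 1)**2/4 = 5 - ((-8 + 5) - 1)**2/4 = 5 - (-3 - 1)**2/4 = 5 - 1/4*(-4)**2 = 5 - 1/4*16 = 5 - 4 = 1)
O(B, Z) = -17 - B (O(B, Z) = -3*4 + (-5 - B) = -12 + (-5 - B) = -17 - B)
O(-2, Y) - v(43, K) = (-17 - 1*(-2)) - (-1)*43 = (-17 + 2) - 1*(-43) = -15 + 43 = 28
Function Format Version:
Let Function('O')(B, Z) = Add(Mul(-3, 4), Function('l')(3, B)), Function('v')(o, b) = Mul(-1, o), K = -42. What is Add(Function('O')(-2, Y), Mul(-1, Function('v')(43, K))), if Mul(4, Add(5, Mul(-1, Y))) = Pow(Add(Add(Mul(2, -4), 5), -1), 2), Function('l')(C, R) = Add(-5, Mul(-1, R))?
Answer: 28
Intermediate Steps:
Y = 1 (Y = Add(5, Mul(Rational(-1, 4), Pow(Add(Add(Mul(2, -4), 5), -1), 2))) = Add(5, Mul(Rational(-1, 4), Pow(Add(Add(-8, 5), -1), 2))) = Add(5, Mul(Rational(-1, 4), Pow(Add(-3, -1), 2))) = Add(5, Mul(Rational(-1, 4), Pow(-4, 2))) = Add(5, Mul(Rational(-1, 4), 16)) = Add(5, -4) = 1)
Function('O')(B, Z) = Add(-17, Mul(-1, B)) (Function('O')(B, Z) = Add(Mul(-3, 4), Add(-5, Mul(-1, B))) = Add(-12, Add(-5, Mul(-1, B))) = Add(-17, Mul(-1, B)))
Add(Function('O')(-2, Y), Mul(-1, Function('v')(43, K))) = Add(Add(-17, Mul(-1, -2)), Mul(-1, Mul(-1, 43))) = Add(Add(-17, 2), Mul(-1, -43)) = Add(-15, 43) = 28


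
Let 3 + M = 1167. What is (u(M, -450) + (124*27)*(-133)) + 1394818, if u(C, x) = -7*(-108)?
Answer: 950290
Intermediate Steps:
M = 1164 (M = -3 + 1167 = 1164)
u(C, x) = 756
(u(M, -450) + (124*27)*(-133)) + 1394818 = (756 + (124*27)*(-133)) + 1394818 = (756 + 3348*(-133)) + 1394818 = (756 - 445284) + 1394818 = -444528 + 1394818 = 950290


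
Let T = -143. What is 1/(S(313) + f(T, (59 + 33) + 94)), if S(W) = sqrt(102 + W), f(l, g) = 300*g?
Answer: 11160/622727917 - sqrt(415)/3113639585 ≈ 1.7915e-5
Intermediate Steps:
1/(S(313) + f(T, (59 + 33) + 94)) = 1/(sqrt(102 + 313) + 300*((59 + 33) + 94)) = 1/(sqrt(415) + 300*(92 + 94)) = 1/(sqrt(415) + 300*186) = 1/(sqrt(415) + 55800) = 1/(55800 + sqrt(415))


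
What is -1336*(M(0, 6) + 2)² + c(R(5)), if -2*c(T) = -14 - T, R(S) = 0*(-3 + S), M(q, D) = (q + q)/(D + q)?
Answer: -5337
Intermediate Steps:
M(q, D) = 2*q/(D + q) (M(q, D) = (2*q)/(D + q) = 2*q/(D + q))
R(S) = 0
c(T) = 7 + T/2 (c(T) = -(-14 - T)/2 = 7 + T/2)
-1336*(M(0, 6) + 2)² + c(R(5)) = -1336*(2*0/(6 + 0) + 2)² + (7 + (½)*0) = -1336*(2*0/6 + 2)² + (7 + 0) = -1336*(2*0*(⅙) + 2)² + 7 = -1336*(0 + 2)² + 7 = -1336*2² + 7 = -1336*4 + 7 = -5344 + 7 = -5337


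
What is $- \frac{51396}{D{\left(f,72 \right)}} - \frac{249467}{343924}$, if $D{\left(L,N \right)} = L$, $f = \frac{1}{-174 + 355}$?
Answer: $- \frac{3199413790091}{343924} \approx -9.3027 \cdot 10^{6}$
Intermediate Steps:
$f = \frac{1}{181} \approx 0.0055249$
$- \frac{51396}{D{\left(f,72 \right)}} - \frac{249467}{343924} = - 51396 \frac{1}{\frac{1}{181}} - \frac{249467}{343924} = \left(-51396\right) 181 - \frac{249467}{343924} = -9302676 - \frac{249467}{343924} = - \frac{3199413790091}{343924}$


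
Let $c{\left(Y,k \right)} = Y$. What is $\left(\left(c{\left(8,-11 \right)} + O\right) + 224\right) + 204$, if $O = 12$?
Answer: $448$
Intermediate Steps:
$\left(\left(c{\left(8,-11 \right)} + O\right) + 224\right) + 204 = \left(\left(8 + 12\right) + 224\right) + 204 = \left(20 + 224\right) + 204 = 244 + 204 = 448$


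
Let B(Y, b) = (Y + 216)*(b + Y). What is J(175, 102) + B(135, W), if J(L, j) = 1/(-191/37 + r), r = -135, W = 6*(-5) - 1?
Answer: 189309707/5186 ≈ 36504.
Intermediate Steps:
W = -31 (W = -30 - 1 = -31)
J(L, j) = -37/5186 (J(L, j) = 1/(-191/37 - 135) = 1/(-5186/37) = -37/5186)
B(Y, b) = (216 + Y)*(Y + b)
J(175, 102) + B(135, W) = -37/5186 + (135**2 + 216*135 + 216*(-31) + 135*(-31)) = -37/5186 + (18225 + 29160 - 6696 - 4185) = -37/5186 + 36504 = 189309707/5186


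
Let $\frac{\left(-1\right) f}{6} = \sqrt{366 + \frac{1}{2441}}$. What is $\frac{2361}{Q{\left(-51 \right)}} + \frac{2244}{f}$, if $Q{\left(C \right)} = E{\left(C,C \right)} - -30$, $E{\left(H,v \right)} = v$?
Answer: $- \frac{787}{7} - \frac{374 \sqrt{2180806487}}{893407} \approx -131.98$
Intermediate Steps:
$f = - \frac{6 \sqrt{2180806487}}{2441}$ ($f = - 6 \sqrt{366 + \frac{1}{2441}} = - 6 \sqrt{\frac{893407}{2441}} = - 6 \frac{\sqrt{2180806487}}{2441} = - \frac{6 \sqrt{2180806487}}{2441} \approx -114.79$)
$Q{\left(C \right)} = 30 + C$ ($Q{\left(C \right)} = C - -30 = C + 30 = 30 + C$)
$\frac{2361}{Q{\left(-51 \right)}} + \frac{2244}{f} = \frac{2361}{30 - 51} + \frac{2244}{\left(- \frac{6}{2441}\right) \sqrt{2180806487}} = \frac{2361}{-21} + 2244 \left(- \frac{\sqrt{2180806487}}{5360442}\right) = 2361 \left(- \frac{1}{21}\right) - \frac{374 \sqrt{2180806487}}{893407} = - \frac{787}{7} - \frac{374 \sqrt{2180806487}}{893407}$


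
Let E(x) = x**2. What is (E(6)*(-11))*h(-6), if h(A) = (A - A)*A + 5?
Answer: -1980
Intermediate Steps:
h(A) = 5 (h(A) = 0*A + 5 = 0 + 5 = 5)
(E(6)*(-11))*h(-6) = (6**2*(-11))*5 = (36*(-11))*5 = -396*5 = -1980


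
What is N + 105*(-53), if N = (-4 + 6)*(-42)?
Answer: -5649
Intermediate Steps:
N = -84 (N = 2*(-42) = -84)
N + 105*(-53) = -84 + 105*(-53) = -84 - 5565 = -5649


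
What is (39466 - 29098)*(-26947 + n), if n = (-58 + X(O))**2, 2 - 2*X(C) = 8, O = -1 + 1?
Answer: -240807168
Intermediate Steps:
O = 0
X(C) = -3 (X(C) = 1 - 1/2*8 = 1 - 4 = -3)
n = 3721 (n = (-58 - 3)**2 = (-61)**2 = 3721)
(39466 - 29098)*(-26947 + n) = (39466 - 29098)*(-26947 + 3721) = 10368*(-23226) = -240807168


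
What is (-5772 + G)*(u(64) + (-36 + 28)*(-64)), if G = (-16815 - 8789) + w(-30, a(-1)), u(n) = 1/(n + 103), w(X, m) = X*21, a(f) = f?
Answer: -2736673030/167 ≈ -1.6387e+7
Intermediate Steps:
w(X, m) = 21*X
u(n) = 1/(103 + n)
G = -26234 (G = (-16815 - 8789) + 21*(-30) = -25604 - 630 = -26234)
(-5772 + G)*(u(64) + (-36 + 28)*(-64)) = (-5772 - 26234)*(1/(103 + 64) + (-36 + 28)*(-64)) = -32006*(1/167 - 8*(-64)) = -32006*(1/167 + 512) = -32006*85505/167 = -2736673030/167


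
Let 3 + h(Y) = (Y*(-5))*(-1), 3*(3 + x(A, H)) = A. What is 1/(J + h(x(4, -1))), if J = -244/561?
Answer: -561/6602 ≈ -0.084974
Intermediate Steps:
x(A, H) = -3 + A/3
h(Y) = -3 + 5*Y (h(Y) = -3 + (Y*(-5))*(-1) = -3 - 5*Y*(-1) = -3 + 5*Y)
J = -244/561 (J = -244*1/561 = -244/561 ≈ -0.43494)
1/(J + h(x(4, -1))) = 1/(-244/561 + (-3 + 5*(-3 + (⅓)*4))) = 1/(-244/561 + (-3 + 5*(-3 + 4/3))) = 1/(-244/561 + (-3 + 5*(-5/3))) = 1/(-244/561 + (-3 - 25/3)) = 1/(-244/561 - 34/3) = 1/(-6602/561) = -561/6602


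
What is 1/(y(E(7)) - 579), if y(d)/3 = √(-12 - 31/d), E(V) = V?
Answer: -1351/782574 - I*√805/782574 ≈ -0.0017264 - 3.6255e-5*I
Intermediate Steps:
y(d) = 3*√(-12 - 31/d)
1/(y(E(7)) - 579) = 1/(3*√(-12 - 31/7) - 579) = 1/(3*√(-115/7) - 579) = 1/(3*(I*√805/7) - 579) = 1/(3*I*√805/7 - 579) = 1/(-579 + 3*I*√805/7)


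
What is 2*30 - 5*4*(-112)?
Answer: 2300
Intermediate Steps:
2*30 - 5*4*(-112) = 60 - 20*(-112) = 60 + 2240 = 2300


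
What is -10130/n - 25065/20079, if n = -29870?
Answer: -6058792/6663997 ≈ -0.90918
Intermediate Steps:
-10130/n - 25065/20079 = -10130/(-29870) - 25065/20079 = -10130*(-1/29870) - 25065*1/20079 = 1013/2987 - 2785/2231 = -6058792/6663997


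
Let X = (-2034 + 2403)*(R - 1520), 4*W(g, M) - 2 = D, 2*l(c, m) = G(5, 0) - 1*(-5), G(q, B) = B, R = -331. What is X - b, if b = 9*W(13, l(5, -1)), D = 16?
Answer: -1366119/2 ≈ -6.8306e+5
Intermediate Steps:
l(c, m) = 5/2 (l(c, m) = (0 - 1*(-5))/2 = (0 + 5)/2 = (1/2)*5 = 5/2)
W(g, M) = 9/2 (W(g, M) = 1/2 + (1/4)*16 = 1/2 + 4 = 9/2)
b = 81/2 (b = 9*(9/2) = 81/2 ≈ 40.500)
X = -683019 (X = (-2034 + 2403)*(-331 - 1520) = 369*(-1851) = -683019)
X - b = -683019 - 1*81/2 = -683019 - 81/2 = -1366119/2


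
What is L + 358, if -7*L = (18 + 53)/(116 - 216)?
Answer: 250671/700 ≈ 358.10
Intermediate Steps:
L = 71/700 (L = -(18 + 53)/(7*(116 - 216)) = -71/(7*(-100)) = -71*(-1)/(7*100) = -1/7*(-71/100) = 71/700 ≈ 0.10143)
L + 358 = 71/700 + 358 = 250671/700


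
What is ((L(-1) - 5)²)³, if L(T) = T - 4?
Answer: 1000000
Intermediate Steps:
L(T) = -4 + T
((L(-1) - 5)²)³ = (((-4 - 1) - 5)²)³ = ((-5 - 5)²)³ = ((-10)²)³ = 100³ = 1000000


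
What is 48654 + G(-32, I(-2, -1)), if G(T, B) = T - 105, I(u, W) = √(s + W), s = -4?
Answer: 48517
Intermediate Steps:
I(u, W) = √(-4 + W)
G(T, B) = -105 + T
48654 + G(-32, I(-2, -1)) = 48654 + (-105 - 32) = 48654 - 137 = 48517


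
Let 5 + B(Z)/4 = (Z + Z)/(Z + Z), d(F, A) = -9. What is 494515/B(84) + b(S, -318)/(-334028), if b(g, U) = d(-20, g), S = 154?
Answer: -41295464069/1336112 ≈ -30907.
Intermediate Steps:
B(Z) = -16 (B(Z) = -20 + 4*((Z + Z)/(Z + Z)) = -20 + 4*((2*Z)/((2*Z))) = -20 + 4*((2*Z)*(1/(2*Z))) = -20 + 4*1 = -20 + 4 = -16)
b(g, U) = -9
494515/B(84) + b(S, -318)/(-334028) = 494515/(-16) - 9/(-334028) = 494515*(-1/16) - 9*(-1/334028) = -494515/16 + 9/334028 = -41295464069/1336112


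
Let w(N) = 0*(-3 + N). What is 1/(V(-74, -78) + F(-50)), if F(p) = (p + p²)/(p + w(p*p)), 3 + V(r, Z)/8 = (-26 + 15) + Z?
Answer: -1/785 ≈ -0.0012739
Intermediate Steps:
w(N) = 0
V(r, Z) = -112 + 8*Z (V(r, Z) = -24 + 8*((-26 + 15) + Z) = -24 + 8*(-11 + Z) = -24 + (-88 + 8*Z) = -112 + 8*Z)
F(p) = (p + p²)/p (F(p) = (p + p²)/(p + 0) = (p + p²)/p)
1/(V(-74, -78) + F(-50)) = 1/((-112 + 8*(-78)) + (1 - 50)) = 1/((-112 - 624) - 49) = 1/(-736 - 49) = 1/(-785) = -1/785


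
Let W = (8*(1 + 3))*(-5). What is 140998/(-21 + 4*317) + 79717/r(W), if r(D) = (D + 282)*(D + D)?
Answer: 186384649/1678720 ≈ 111.03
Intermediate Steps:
W = -160 (W = (8*4)*(-5) = 32*(-5) = -160)
r(D) = 2*D*(282 + D) (r(D) = (282 + D)*(2*D) = 2*D*(282 + D))
140998/(-21 + 4*317) + 79717/r(W) = 140998/(-21 + 4*317) + 79717/((2*(-160)*(282 - 160))) = 140998/(-21 + 1268) + 79717/((2*(-160)*122)) = 140998/1247 + 79717/(-39040) = 140998*(1/1247) + 79717*(-1/39040) = 4862/43 - 79717/39040 = 186384649/1678720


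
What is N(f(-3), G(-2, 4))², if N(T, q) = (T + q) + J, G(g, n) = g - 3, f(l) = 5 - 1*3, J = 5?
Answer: 4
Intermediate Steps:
f(l) = 2 (f(l) = 5 - 3 = 2)
G(g, n) = -3 + g
N(T, q) = 5 + T + q (N(T, q) = (T + q) + 5 = 5 + T + q)
N(f(-3), G(-2, 4))² = (5 + 2 + (-3 - 2))² = (5 + 2 - 5)² = 2² = 4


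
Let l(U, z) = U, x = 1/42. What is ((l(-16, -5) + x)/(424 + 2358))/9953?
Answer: -671/1162948332 ≈ -5.7698e-7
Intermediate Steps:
x = 1/42 ≈ 0.023810
((l(-16, -5) + x)/(424 + 2358))/9953 = ((-16 + 1/42)/(424 + 2358))/9953 = -671/42/2782*(1/9953) = -671/42*1/2782*(1/9953) = -671/116844*1/9953 = -671/1162948332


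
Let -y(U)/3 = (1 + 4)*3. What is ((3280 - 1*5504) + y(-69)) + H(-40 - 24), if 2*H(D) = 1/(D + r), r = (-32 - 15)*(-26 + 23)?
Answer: -349425/154 ≈ -2269.0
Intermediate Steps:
y(U) = -45 (y(U) = -3*(1 + 4)*3 = -15*3 = -3*15 = -45)
r = 141 (r = -47*(-3) = 141)
H(D) = 1/(2*(141 + D)) (H(D) = 1/(2*(D + 141)) = 1/(2*(141 + D)))
((3280 - 1*5504) + y(-69)) + H(-40 - 24) = ((3280 - 1*5504) - 45) + 1/(2*(141 + (-40 - 24))) = ((3280 - 5504) - 45) + 1/(2*(141 - 64)) = (-2224 - 45) + (1/2)/77 = -2269 + (1/2)*(1/77) = -2269 + 1/154 = -349425/154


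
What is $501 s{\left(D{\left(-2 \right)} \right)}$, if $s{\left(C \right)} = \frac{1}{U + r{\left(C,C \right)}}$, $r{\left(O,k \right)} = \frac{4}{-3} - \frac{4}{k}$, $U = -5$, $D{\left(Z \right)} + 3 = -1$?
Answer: $- \frac{1503}{16} \approx -93.938$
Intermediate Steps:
$D{\left(Z \right)} = -4$ ($D{\left(Z \right)} = -3 - 1 = -4$)
$r{\left(O,k \right)} = - \frac{4}{3} - \frac{4}{k}$ ($r{\left(O,k \right)} = 4 \left(- \frac{1}{3}\right) - \frac{4}{k} = - \frac{4}{3} - \frac{4}{k}$)
$s{\left(C \right)} = \frac{1}{- \frac{19}{3} - \frac{4}{C}}$ ($s{\left(C \right)} = \frac{1}{-5 - \left(\frac{4}{3} + \frac{4}{C}\right)} = \frac{1}{- \frac{19}{3} - \frac{4}{C}}$)
$501 s{\left(D{\left(-2 \right)} \right)} = 501 \left(\left(-3\right) \left(-4\right) \frac{1}{12 + 19 \left(-4\right)}\right) = 501 \left(\left(-3\right) \left(-4\right) \frac{1}{12 - 76}\right) = 501 \left(\left(-3\right) \left(-4\right) \frac{1}{-64}\right) = 501 \left(\left(-3\right) \left(-4\right) \left(- \frac{1}{64}\right)\right) = 501 \left(- \frac{3}{16}\right) = - \frac{1503}{16}$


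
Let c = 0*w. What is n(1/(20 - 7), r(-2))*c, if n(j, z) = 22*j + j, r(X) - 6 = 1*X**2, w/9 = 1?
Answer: 0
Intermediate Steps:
w = 9 (w = 9*1 = 9)
r(X) = 6 + X**2 (r(X) = 6 + 1*X**2 = 6 + X**2)
c = 0 (c = 0*9 = 0)
n(j, z) = 23*j
n(1/(20 - 7), r(-2))*c = (23/(20 - 7))*0 = (23/13)*0 = 0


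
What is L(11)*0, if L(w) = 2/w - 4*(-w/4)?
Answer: 0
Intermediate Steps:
L(w) = w + 2/w (L(w) = 2/w - (-1)*w = 2/w + w = w + 2/w)
L(11)*0 = (11 + 2/11)*0 = (123/11)*0 = 0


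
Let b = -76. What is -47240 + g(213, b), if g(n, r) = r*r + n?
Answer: -41251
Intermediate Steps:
g(n, r) = n + r² (g(n, r) = r² + n = n + r²)
-47240 + g(213, b) = -47240 + (213 + (-76)²) = -47240 + (213 + 5776) = -47240 + 5989 = -41251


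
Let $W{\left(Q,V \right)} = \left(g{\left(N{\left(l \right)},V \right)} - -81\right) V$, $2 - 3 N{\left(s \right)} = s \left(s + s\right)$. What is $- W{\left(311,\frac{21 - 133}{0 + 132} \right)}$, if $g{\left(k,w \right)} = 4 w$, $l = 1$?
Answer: $\frac{71708}{1089} \approx 65.848$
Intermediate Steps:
$N{\left(s \right)} = \frac{2}{3} - \frac{2 s^{2}}{3}$ ($N{\left(s \right)} = \frac{2}{3} - \frac{s \left(s + s\right)}{3} = \frac{2}{3} - \frac{s 2 s}{3} = \frac{2}{3} - \frac{2 s^{2}}{3}$)
$W{\left(Q,V \right)} = V \left(81 + 4 V\right)$ ($W{\left(Q,V \right)} = \left(4 V - -81\right) V = \left(4 V + 81\right) V = \left(81 + 4 V\right) V = V \left(81 + 4 V\right)$)
$- W{\left(311,\frac{21 - 133}{0 + 132} \right)} = - \frac{21 - 133}{0 + 132} \left(81 + 4 \frac{21 - 133}{0 + 132}\right) = - - \frac{112}{132} \left(81 + 4 \left(- \frac{112}{132}\right)\right) = - \left(-112\right) \frac{1}{132} \left(81 + 4 \left(\left(-112\right) \frac{1}{132}\right)\right) = - \frac{\left(-28\right) \left(81 + 4 \left(- \frac{28}{33}\right)\right)}{33} = - \frac{\left(-28\right) \left(81 - \frac{112}{33}\right)}{33} = - \frac{\left(-28\right) 2561}{33 \cdot 33} = \left(-1\right) \left(- \frac{71708}{1089}\right) = \frac{71708}{1089}$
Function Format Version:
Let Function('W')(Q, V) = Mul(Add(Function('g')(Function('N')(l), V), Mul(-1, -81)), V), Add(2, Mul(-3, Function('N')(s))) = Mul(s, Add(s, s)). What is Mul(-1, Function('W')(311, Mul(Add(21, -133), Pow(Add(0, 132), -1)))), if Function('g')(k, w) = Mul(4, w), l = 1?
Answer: Rational(71708, 1089) ≈ 65.848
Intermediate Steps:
Function('N')(s) = Add(Rational(2, 3), Mul(Rational(-2, 3), Pow(s, 2))) (Function('N')(s) = Add(Rational(2, 3), Mul(Rational(-1, 3), Mul(s, Add(s, s)))) = Add(Rational(2, 3), Mul(Rational(-1, 3), Mul(s, Mul(2, s)))) = Add(Rational(2, 3), Mul(Rational(-1, 3), Mul(2, Pow(s, 2)))) = Add(Rational(2, 3), Mul(Rational(-2, 3), Pow(s, 2))))
Function('W')(Q, V) = Mul(V, Add(81, Mul(4, V))) (Function('W')(Q, V) = Mul(Add(Mul(4, V), Mul(-1, -81)), V) = Mul(Add(Mul(4, V), 81), V) = Mul(Add(81, Mul(4, V)), V) = Mul(V, Add(81, Mul(4, V))))
Mul(-1, Function('W')(311, Mul(Add(21, -133), Pow(Add(0, 132), -1)))) = Mul(-1, Mul(Mul(Add(21, -133), Pow(Add(0, 132), -1)), Add(81, Mul(4, Mul(Add(21, -133), Pow(Add(0, 132), -1)))))) = Mul(-1, Mul(Mul(-112, Pow(132, -1)), Add(81, Mul(4, Mul(-112, Pow(132, -1)))))) = Mul(-1, Mul(Mul(-112, Rational(1, 132)), Add(81, Mul(4, Mul(-112, Rational(1, 132)))))) = Mul(-1, Mul(Rational(-28, 33), Add(81, Mul(4, Rational(-28, 33))))) = Mul(-1, Mul(Rational(-28, 33), Add(81, Rational(-112, 33)))) = Mul(-1, Mul(Rational(-28, 33), Rational(2561, 33))) = Mul(-1, Rational(-71708, 1089)) = Rational(71708, 1089)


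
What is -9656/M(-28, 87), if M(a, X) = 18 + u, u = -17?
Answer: -9656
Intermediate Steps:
M(a, X) = 1 (M(a, X) = 18 - 17 = 1)
-9656/M(-28, 87) = -9656/1 = -9656*1 = -9656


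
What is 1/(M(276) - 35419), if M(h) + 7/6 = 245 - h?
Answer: -6/212707 ≈ -2.8208e-5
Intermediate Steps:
M(h) = 1463/6 - h (M(h) = -7/6 + (245 - h) = 1463/6 - h)
1/(M(276) - 35419) = 1/((1463/6 - 1*276) - 35419) = 1/((1463/6 - 276) - 35419) = 1/(-193/6 - 35419) = 1/(-212707/6) = -6/212707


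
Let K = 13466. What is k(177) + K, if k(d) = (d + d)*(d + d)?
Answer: 138782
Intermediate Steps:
k(d) = 4*d² (k(d) = (2*d)*(2*d) = 4*d²)
k(177) + K = 4*177² + 13466 = 4*31329 + 13466 = 125316 + 13466 = 138782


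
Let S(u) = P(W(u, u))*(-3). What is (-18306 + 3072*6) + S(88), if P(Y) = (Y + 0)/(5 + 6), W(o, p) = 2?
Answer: 1380/11 ≈ 125.45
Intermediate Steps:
P(Y) = Y/11
S(u) = -6/11 (S(u) = ((1/11)*2)*(-3) = (2/11)*(-3) = -6/11)
(-18306 + 3072*6) + S(88) = (-18306 + 3072*6) - 6/11 = (-18306 + 18432) - 6/11 = 126 - 6/11 = 1380/11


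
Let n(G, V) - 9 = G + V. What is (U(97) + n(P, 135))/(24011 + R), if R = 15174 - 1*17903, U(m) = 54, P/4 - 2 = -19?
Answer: 65/10641 ≈ 0.0061084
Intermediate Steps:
P = -68 (P = 8 + 4*(-19) = 8 - 76 = -68)
n(G, V) = 9 + G + V (n(G, V) = 9 + (G + V) = 9 + G + V)
R = -2729 (R = 15174 - 17903 = -2729)
(U(97) + n(P, 135))/(24011 + R) = (54 + (9 - 68 + 135))/(24011 - 2729) = (54 + 76)/21282 = 130*(1/21282) = 65/10641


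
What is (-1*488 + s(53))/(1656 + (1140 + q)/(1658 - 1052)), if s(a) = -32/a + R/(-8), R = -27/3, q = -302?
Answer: -62627373/212927288 ≈ -0.29413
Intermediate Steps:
R = -9 (R = -27*⅓ = -9)
s(a) = 9/8 - 32/a (s(a) = -32/a - 9/(-8) = -32/a - 9*(-⅛) = -32/a + 9/8 = 9/8 - 32/a)
(-1*488 + s(53))/(1656 + (1140 + q)/(1658 - 1052)) = (-1*488 + (9/8 - 32/53))/(1656 + (1140 - 302)/(1658 - 1052)) = (-488 + (9/8 - 32*1/53))/(1656 + 838/606) = (-488 + (9/8 - 32/53))/(1656 + 838*(1/606)) = (-488 + 221/424)/(1656 + 419/303) = -206691/(424*502187/303) = -206691/424*303/502187 = -62627373/212927288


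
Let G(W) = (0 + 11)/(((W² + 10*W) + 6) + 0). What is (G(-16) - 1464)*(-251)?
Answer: 37478567/102 ≈ 3.6744e+5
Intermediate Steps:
G(W) = 11/(6 + W² + 10*W) (G(W) = 11/((6 + W² + 10*W) + 0) = 11/(6 + W² + 10*W))
(G(-16) - 1464)*(-251) = (11/(6 + (-16)² + 10*(-16)) - 1464)*(-251) = (11/(6 + 256 - 160) - 1464)*(-251) = (11/102 - 1464)*(-251) = -149317/102*(-251) = 37478567/102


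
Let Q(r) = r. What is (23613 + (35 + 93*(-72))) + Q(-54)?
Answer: 16898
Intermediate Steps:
(23613 + (35 + 93*(-72))) + Q(-54) = (23613 + (35 + 93*(-72))) - 54 = (23613 + (35 - 6696)) - 54 = (23613 - 6661) - 54 = 16952 - 54 = 16898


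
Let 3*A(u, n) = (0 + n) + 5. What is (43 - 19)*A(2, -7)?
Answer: -16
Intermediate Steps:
A(u, n) = 5/3 + n/3 (A(u, n) = ((0 + n) + 5)/3 = (n + 5)/3 = (5 + n)/3 = 5/3 + n/3)
(43 - 19)*A(2, -7) = (43 - 19)*(5/3 + (⅓)*(-7)) = 24*(5/3 - 7/3) = 24*(-⅔) = -16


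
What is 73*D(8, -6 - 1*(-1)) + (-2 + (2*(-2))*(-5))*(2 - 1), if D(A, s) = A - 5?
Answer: 237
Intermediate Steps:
D(A, s) = -5 + A
73*D(8, -6 - 1*(-1)) + (-2 + (2*(-2))*(-5))*(2 - 1) = 73*(-5 + 8) + (-2 + (2*(-2))*(-5))*(2 - 1) = 73*3 + (-2 - 4*(-5))*1 = 219 + (-2 + 20)*1 = 219 + 18*1 = 219 + 18 = 237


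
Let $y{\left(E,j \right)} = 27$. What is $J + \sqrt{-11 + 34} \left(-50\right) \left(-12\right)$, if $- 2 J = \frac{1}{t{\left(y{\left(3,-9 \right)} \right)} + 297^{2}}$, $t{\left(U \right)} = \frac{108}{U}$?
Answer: $- \frac{1}{176426} + 600 \sqrt{23} \approx 2877.5$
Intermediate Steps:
$J = - \frac{1}{176426}$ ($J = - \frac{1}{2 \left(\frac{108}{27} + 297^{2}\right)} = - \frac{1}{2 \left(108 \cdot \frac{1}{27} + 88209\right)} = - \frac{1}{2 \left(4 + 88209\right)} = - \frac{1}{2 \cdot 88213} = \left(- \frac{1}{2}\right) \frac{1}{88213} = - \frac{1}{176426} \approx -5.6681 \cdot 10^{-6}$)
$J + \sqrt{-11 + 34} \left(-50\right) \left(-12\right) = - \frac{1}{176426} + \sqrt{-11 + 34} \left(-50\right) \left(-12\right) = - \frac{1}{176426} + \sqrt{23} \left(-50\right) \left(-12\right) = - \frac{1}{176426} + - 50 \sqrt{23} \left(-12\right) = - \frac{1}{176426} + 600 \sqrt{23}$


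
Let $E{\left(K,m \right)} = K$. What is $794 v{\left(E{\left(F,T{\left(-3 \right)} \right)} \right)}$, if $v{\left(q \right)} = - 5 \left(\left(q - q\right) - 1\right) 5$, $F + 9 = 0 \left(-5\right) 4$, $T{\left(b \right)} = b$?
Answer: $19850$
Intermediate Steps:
$F = -9$ ($F = -9 + 0 \left(-5\right) 4 = -9 + 0 \cdot 4 = -9 + 0 = -9$)
$v{\left(q \right)} = 25$ ($v{\left(q \right)} = - 5 \left(0 - 1\right) 5 = \left(-5\right) \left(-1\right) 5 = 5 \cdot 5 = 25$)
$794 v{\left(E{\left(F,T{\left(-3 \right)} \right)} \right)} = 794 \cdot 25 = 19850$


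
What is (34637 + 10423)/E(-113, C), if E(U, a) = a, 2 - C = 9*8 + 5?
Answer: -3004/5 ≈ -600.80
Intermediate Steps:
C = -75 (C = 2 - (9*8 + 5) = 2 - (72 + 5) = 2 - 1*77 = 2 - 77 = -75)
(34637 + 10423)/E(-113, C) = (34637 + 10423)/(-75) = 45060*(-1/75) = -3004/5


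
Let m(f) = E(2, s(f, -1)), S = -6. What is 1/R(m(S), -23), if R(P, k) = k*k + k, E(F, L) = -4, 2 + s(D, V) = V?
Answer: 1/506 ≈ 0.0019763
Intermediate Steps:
s(D, V) = -2 + V
m(f) = -4
R(P, k) = k + k**2 (R(P, k) = k**2 + k = k + k**2)
1/R(m(S), -23) = 1/(-23*(1 - 23)) = 1/(-23*(-22)) = 1/506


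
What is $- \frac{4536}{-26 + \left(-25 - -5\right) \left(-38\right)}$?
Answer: $- \frac{2268}{367} \approx -6.1798$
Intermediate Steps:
$- \frac{4536}{-26 + \left(-25 - -5\right) \left(-38\right)} = - \frac{4536}{-26 + \left(-25 + 5\right) \left(-38\right)} = - \frac{4536}{-26 - -760} = - \frac{4536}{-26 + 760} = - \frac{4536}{734} = \left(-4536\right) \frac{1}{734} = - \frac{2268}{367}$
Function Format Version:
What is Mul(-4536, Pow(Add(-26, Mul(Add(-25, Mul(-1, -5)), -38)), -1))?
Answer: Rational(-2268, 367) ≈ -6.1798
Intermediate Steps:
Mul(-4536, Pow(Add(-26, Mul(Add(-25, Mul(-1, -5)), -38)), -1)) = Mul(-4536, Pow(Add(-26, Mul(Add(-25, 5), -38)), -1)) = Mul(-4536, Pow(Add(-26, Mul(-20, -38)), -1)) = Mul(-4536, Pow(Add(-26, 760), -1)) = Mul(-4536, Pow(734, -1)) = Mul(-4536, Rational(1, 734)) = Rational(-2268, 367)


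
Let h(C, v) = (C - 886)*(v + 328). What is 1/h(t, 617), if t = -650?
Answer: -1/1451520 ≈ -6.8893e-7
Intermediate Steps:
h(C, v) = (-886 + C)*(328 + v)
1/h(t, 617) = 1/(-290608 - 886*617 + 328*(-650) - 650*617) = 1/(-290608 - 546662 - 213200 - 401050) = 1/(-1451520) = -1/1451520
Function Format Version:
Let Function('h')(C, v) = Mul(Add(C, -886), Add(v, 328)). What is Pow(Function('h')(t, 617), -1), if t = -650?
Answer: Rational(-1, 1451520) ≈ -6.8893e-7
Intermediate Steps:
Function('h')(C, v) = Mul(Add(-886, C), Add(328, v))
Pow(Function('h')(t, 617), -1) = Pow(Add(-290608, Mul(-886, 617), Mul(328, -650), Mul(-650, 617)), -1) = Pow(Add(-290608, -546662, -213200, -401050), -1) = Pow(-1451520, -1) = Rational(-1, 1451520)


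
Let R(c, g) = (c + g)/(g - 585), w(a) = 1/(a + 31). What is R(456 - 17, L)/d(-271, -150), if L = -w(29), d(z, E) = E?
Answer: 26339/5265150 ≈ 0.0050025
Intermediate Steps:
w(a) = 1/(31 + a)
L = -1/60 (L = -1/(31 + 29) = -1/60 ≈ -0.016667)
R(c, g) = (c + g)/(-585 + g)
R(456 - 17, L)/d(-271, -150) = (((456 - 17) - 1/60)/(-585 - 1/60))/(-150) = ((439 - 1/60)/(-35101/60))*(-1/150) = -60/35101*26339/60*(-1/150) = -26339/35101*(-1/150) = 26339/5265150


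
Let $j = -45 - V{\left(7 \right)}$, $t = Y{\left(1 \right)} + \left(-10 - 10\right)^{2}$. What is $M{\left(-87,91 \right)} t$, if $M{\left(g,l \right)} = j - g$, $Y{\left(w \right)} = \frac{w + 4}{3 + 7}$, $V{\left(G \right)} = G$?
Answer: $\frac{28035}{2} \approx 14018.0$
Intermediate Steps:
$Y{\left(w \right)} = \frac{2}{5} + \frac{w}{10}$ ($Y{\left(w \right)} = \frac{4 + w}{10} = \left(4 + w\right) \frac{1}{10} = \frac{2}{5} + \frac{w}{10}$)
$t = \frac{801}{2}$ ($t = \left(\frac{2}{5} + \frac{1}{10} \cdot 1\right) + \left(-10 - 10\right)^{2} = \left(\frac{2}{5} + \frac{1}{10}\right) + \left(-20\right)^{2} = \frac{1}{2} + 400 = \frac{801}{2} \approx 400.5$)
$j = -52$ ($j = -45 - 7 = -52$)
$M{\left(g,l \right)} = -52 - g$
$M{\left(-87,91 \right)} t = \left(-52 - -87\right) \frac{801}{2} = \left(-52 + 87\right) \frac{801}{2} = 35 \cdot \frac{801}{2} = \frac{28035}{2}$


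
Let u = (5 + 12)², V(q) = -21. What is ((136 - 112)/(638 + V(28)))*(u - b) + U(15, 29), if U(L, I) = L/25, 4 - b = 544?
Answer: 101331/3085 ≈ 32.846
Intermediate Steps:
b = -540 (b = 4 - 1*544 = 4 - 544 = -540)
U(L, I) = L/25 (U(L, I) = L*(1/25) = L/25)
u = 289 (u = 17² = 289)
((136 - 112)/(638 + V(28)))*(u - b) + U(15, 29) = ((136 - 112)/(638 - 21))*(289 - 1*(-540)) + (1/25)*15 = (24/617)*(289 + 540) + ⅗ = (24*(1/617))*829 + ⅗ = (24/617)*829 + ⅗ = 19896/617 + ⅗ = 101331/3085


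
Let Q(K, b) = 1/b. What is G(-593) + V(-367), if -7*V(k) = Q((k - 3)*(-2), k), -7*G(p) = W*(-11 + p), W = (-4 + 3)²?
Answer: 31667/367 ≈ 86.286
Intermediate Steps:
W = 1 (W = (-1)² = 1)
G(p) = 11/7 - p/7 (G(p) = -(-11 + p)/7 = 11/7 - p/7)
V(k) = -1/(7*k)
G(-593) + V(-367) = (11/7 - ⅐*(-593)) - ⅐/(-367) = (11/7 + 593/7) - ⅐*(-1/367) = 604/7 + 1/2569 = 31667/367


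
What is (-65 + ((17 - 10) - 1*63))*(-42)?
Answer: 5082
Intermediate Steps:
(-65 + ((17 - 10) - 1*63))*(-42) = (-65 + (7 - 63))*(-42) = (-65 - 56)*(-42) = -121*(-42) = 5082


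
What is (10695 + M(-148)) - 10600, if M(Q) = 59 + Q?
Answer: 6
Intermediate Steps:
(10695 + M(-148)) - 10600 = (10695 + (59 - 148)) - 10600 = (10695 - 89) - 10600 = 10606 - 10600 = 6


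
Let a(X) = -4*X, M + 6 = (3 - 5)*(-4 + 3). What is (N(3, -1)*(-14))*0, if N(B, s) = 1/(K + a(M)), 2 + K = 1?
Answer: 0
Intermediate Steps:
K = -1 (K = -2 + 1 = -1)
M = -4 (M = -6 + (3 - 5)*(-4 + 3) = -6 - 2*(-1) = -6 + 2 = -4)
N(B, s) = 1/15 (N(B, s) = 1/(-1 - 4*(-4)) = 1/(-1 + 16) = 1/15)
(N(3, -1)*(-14))*0 = ((1/15)*(-14))*0 = -14/15*0 = 0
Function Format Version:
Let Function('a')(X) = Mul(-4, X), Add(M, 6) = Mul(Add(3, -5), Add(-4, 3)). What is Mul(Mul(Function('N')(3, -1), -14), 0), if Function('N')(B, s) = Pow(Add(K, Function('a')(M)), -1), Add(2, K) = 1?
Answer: 0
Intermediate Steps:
K = -1 (K = Add(-2, 1) = -1)
M = -4 (M = Add(-6, Mul(Add(3, -5), Add(-4, 3))) = Add(-6, Mul(-2, -1)) = Add(-6, 2) = -4)
Function('N')(B, s) = Rational(1, 15) (Function('N')(B, s) = Pow(Add(-1, Mul(-4, -4)), -1) = Pow(Add(-1, 16), -1) = Pow(15, -1) = Rational(1, 15))
Mul(Mul(Function('N')(3, -1), -14), 0) = Mul(Mul(Rational(1, 15), -14), 0) = Mul(Rational(-14, 15), 0) = 0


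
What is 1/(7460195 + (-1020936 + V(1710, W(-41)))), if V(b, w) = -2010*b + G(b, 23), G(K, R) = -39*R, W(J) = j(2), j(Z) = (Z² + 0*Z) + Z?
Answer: 1/3001262 ≈ 3.3319e-7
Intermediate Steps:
j(Z) = Z + Z² (j(Z) = (Z² + 0) + Z = Z² + Z = Z + Z²)
W(J) = 6 (W(J) = 2*(1 + 2) = 2*3 = 6)
V(b, w) = -897 - 2010*b (V(b, w) = -2010*b - 39*23 = -2010*b - 897 = -897 - 2010*b)
1/(7460195 + (-1020936 + V(1710, W(-41)))) = 1/(7460195 + (-1020936 + (-897 - 2010*1710))) = 1/(7460195 + (-1020936 + (-897 - 3437100))) = 1/(7460195 + (-1020936 - 3437997)) = 1/(7460195 - 4458933) = 1/3001262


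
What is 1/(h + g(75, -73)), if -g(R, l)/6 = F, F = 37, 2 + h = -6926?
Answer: -1/7150 ≈ -0.00013986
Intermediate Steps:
h = -6928 (h = -2 - 6926 = -6928)
g(R, l) = -222 (g(R, l) = -6*37 = -222)
1/(h + g(75, -73)) = 1/(-6928 - 222) = 1/(-7150) = -1/7150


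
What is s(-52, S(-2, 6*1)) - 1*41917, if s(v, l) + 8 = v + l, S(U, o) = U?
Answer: -41979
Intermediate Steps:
s(v, l) = -8 + l + v (s(v, l) = -8 + (v + l) = -8 + (l + v) = -8 + l + v)
s(-52, S(-2, 6*1)) - 1*41917 = (-8 - 2 - 52) - 1*41917 = -62 - 41917 = -41979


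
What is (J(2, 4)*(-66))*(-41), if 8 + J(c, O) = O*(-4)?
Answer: -64944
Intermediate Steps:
J(c, O) = -8 - 4*O (J(c, O) = -8 + O*(-4) = -8 - 4*O)
(J(2, 4)*(-66))*(-41) = ((-8 - 4*4)*(-66))*(-41) = ((-8 - 16)*(-66))*(-41) = -24*(-66)*(-41) = 1584*(-41) = -64944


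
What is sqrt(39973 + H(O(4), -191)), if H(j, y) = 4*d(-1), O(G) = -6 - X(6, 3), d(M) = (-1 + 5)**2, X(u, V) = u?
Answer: sqrt(40037) ≈ 200.09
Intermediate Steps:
d(M) = 16 (d(M) = 4**2 = 16)
O(G) = -12 (O(G) = -6 - 1*6 = -6 - 6 = -12)
H(j, y) = 64 (H(j, y) = 4*16 = 64)
sqrt(39973 + H(O(4), -191)) = sqrt(39973 + 64) = sqrt(40037)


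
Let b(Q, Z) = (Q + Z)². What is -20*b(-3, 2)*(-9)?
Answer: 180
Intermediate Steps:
-20*b(-3, 2)*(-9) = -20*(-3 + 2)²*(-9) = -20*(-1)²*(-9) = -20*1*(-9) = -20*(-9) = 180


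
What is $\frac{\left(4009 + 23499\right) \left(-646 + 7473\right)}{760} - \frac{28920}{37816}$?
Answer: $\frac{221928554983}{898130} \approx 2.471 \cdot 10^{5}$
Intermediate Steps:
$\frac{\left(4009 + 23499\right) \left(-646 + 7473\right)}{760} - \frac{28920}{37816} = 27508 \cdot 6827 \cdot \frac{1}{760} - \frac{3615}{4727} = 187797116 \cdot \frac{1}{760} - \frac{3615}{4727} = \frac{46949279}{190} - \frac{3615}{4727} = \frac{221928554983}{898130}$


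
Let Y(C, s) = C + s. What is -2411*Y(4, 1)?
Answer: -12055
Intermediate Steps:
-2411*Y(4, 1) = -2411*(4 + 1) = -2411*5 = -12055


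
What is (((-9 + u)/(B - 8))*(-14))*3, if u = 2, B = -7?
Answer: -98/5 ≈ -19.600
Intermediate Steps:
(((-9 + u)/(B - 8))*(-14))*3 = (((-9 + 2)/(-7 - 8))*(-14))*3 = (-7/(-15)*(-14))*3 = (-7*(-1/15)*(-14))*3 = ((7/15)*(-14))*3 = -98/15*3 = -98/5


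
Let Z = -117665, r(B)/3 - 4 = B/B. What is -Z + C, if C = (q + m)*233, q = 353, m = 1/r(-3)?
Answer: 2998943/15 ≈ 1.9993e+5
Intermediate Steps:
r(B) = 15 (r(B) = 12 + 3*(B/B) = 12 + 3*1 = 12 + 3 = 15)
m = 1/15 ≈ 0.066667
C = 1233968/15 (C = (353 + 1/15)*233 = (5296/15)*233 = 1233968/15 ≈ 82265.)
-Z + C = -1*(-117665) + 1233968/15 = 117665 + 1233968/15 = 2998943/15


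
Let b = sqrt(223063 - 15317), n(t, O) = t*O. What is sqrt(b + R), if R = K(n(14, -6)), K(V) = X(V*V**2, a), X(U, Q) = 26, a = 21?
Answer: sqrt(26 + sqrt(207746)) ≈ 21.950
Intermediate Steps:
n(t, O) = O*t
K(V) = 26
R = 26
b = sqrt(207746) ≈ 455.79
sqrt(b + R) = sqrt(sqrt(207746) + 26) = sqrt(26 + sqrt(207746))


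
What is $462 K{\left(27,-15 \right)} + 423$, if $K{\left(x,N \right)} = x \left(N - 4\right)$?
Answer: $-236583$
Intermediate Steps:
$K{\left(x,N \right)} = x \left(-4 + N\right)$
$462 K{\left(27,-15 \right)} + 423 = 462 \cdot 27 \left(-4 - 15\right) + 423 = 462 \cdot 27 \left(-19\right) + 423 = 462 \left(-513\right) + 423 = -237006 + 423 = -236583$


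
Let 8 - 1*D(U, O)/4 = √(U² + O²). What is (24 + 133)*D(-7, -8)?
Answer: 5024 - 628*√113 ≈ -1651.7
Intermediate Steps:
D(U, O) = 32 - 4*√(O² + U²) (D(U, O) = 32 - 4*√(U² + O²) = 32 - 4*√(O² + U²))
(24 + 133)*D(-7, -8) = (24 + 133)*(32 - 4*√((-8)² + (-7)²)) = 157*(32 - 4*√(64 + 49)) = 157*(32 - 4*√113) = 5024 - 628*√113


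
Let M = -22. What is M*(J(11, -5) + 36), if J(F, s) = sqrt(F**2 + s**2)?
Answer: -792 - 22*sqrt(146) ≈ -1057.8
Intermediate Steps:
M*(J(11, -5) + 36) = -22*(sqrt(11**2 + (-5)**2) + 36) = -22*(sqrt(121 + 25) + 36) = -22*(sqrt(146) + 36) = -22*(36 + sqrt(146)) = -792 - 22*sqrt(146)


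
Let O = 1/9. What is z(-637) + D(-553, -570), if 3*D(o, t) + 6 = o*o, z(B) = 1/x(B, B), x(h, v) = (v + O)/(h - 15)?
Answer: 438220100/4299 ≈ 1.0194e+5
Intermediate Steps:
O = ⅑ ≈ 0.11111
x(h, v) = (⅑ + v)/(-15 + h) (x(h, v) = (v + ⅑)/(h - 15) = (⅑ + v)/(-15 + h))
z(B) = (-15 + B)/(⅑ + B) (z(B) = 1/((⅑ + B)/(-15 + B)) = (-15 + B)/(⅑ + B))
D(o, t) = -2 + o²/3 (D(o, t) = -2 + (o*o)/3 = -2 + o²/3)
z(-637) + D(-553, -570) = 9*(-15 - 637)/(1 + 9*(-637)) + (-2 + (⅓)*(-553)²) = 9*(-652)/(1 - 5733) + (-2 + (⅓)*305809) = 9*(-652)/(-5732) + (-2 + 305809/3) = 9*(-1/5732)*(-652) + 305803/3 = 1467/1433 + 305803/3 = 438220100/4299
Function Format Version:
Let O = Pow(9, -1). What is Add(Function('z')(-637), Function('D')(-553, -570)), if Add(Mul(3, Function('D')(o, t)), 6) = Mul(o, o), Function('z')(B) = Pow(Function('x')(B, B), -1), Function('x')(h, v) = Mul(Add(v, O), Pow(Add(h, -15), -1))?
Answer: Rational(438220100, 4299) ≈ 1.0194e+5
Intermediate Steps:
O = Rational(1, 9) ≈ 0.11111
Function('x')(h, v) = Mul(Pow(Add(-15, h), -1), Add(Rational(1, 9), v)) (Function('x')(h, v) = Mul(Add(v, Rational(1, 9)), Pow(Add(h, -15), -1)) = Mul(Add(Rational(1, 9), v), Pow(Add(-15, h), -1)) = Mul(Pow(Add(-15, h), -1), Add(Rational(1, 9), v)))
Function('z')(B) = Mul(Pow(Add(Rational(1, 9), B), -1), Add(-15, B)) (Function('z')(B) = Pow(Mul(Pow(Add(-15, B), -1), Add(Rational(1, 9), B)), -1) = Mul(Pow(Add(Rational(1, 9), B), -1), Add(-15, B)))
Function('D')(o, t) = Add(-2, Mul(Rational(1, 3), Pow(o, 2))) (Function('D')(o, t) = Add(-2, Mul(Rational(1, 3), Mul(o, o))) = Add(-2, Mul(Rational(1, 3), Pow(o, 2))))
Add(Function('z')(-637), Function('D')(-553, -570)) = Add(Mul(9, Pow(Add(1, Mul(9, -637)), -1), Add(-15, -637)), Add(-2, Mul(Rational(1, 3), Pow(-553, 2)))) = Add(Mul(9, Pow(Add(1, -5733), -1), -652), Add(-2, Mul(Rational(1, 3), 305809))) = Add(Mul(9, Pow(-5732, -1), -652), Add(-2, Rational(305809, 3))) = Add(Mul(9, Rational(-1, 5732), -652), Rational(305803, 3)) = Add(Rational(1467, 1433), Rational(305803, 3)) = Rational(438220100, 4299)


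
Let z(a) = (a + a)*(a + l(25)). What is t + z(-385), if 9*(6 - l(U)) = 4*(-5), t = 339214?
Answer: 5663996/9 ≈ 6.2933e+5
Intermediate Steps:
l(U) = 74/9 (l(U) = 6 - 4*(-5)/9 = 6 - 1/9*(-20) = 6 + 20/9 = 74/9)
z(a) = 2*a*(74/9 + a) (z(a) = (a + a)*(a + 74/9) = (2*a)*(74/9 + a) = 2*a*(74/9 + a))
t + z(-385) = 339214 + (2/9)*(-385)*(74 + 9*(-385)) = 339214 + (2/9)*(-385)*(74 - 3465) = 339214 + (2/9)*(-385)*(-3391) = 339214 + 2611070/9 = 5663996/9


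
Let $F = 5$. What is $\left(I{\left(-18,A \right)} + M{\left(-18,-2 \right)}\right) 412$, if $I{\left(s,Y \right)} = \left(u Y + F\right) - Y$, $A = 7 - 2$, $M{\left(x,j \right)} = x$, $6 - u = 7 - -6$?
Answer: $-21836$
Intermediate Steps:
$u = -7$ ($u = 6 - \left(7 - -6\right) = 6 - \left(7 + 6\right) = 6 - 13 = -7$)
$A = 5$ ($A = 7 - 2 = 5$)
$I{\left(s,Y \right)} = 5 - 8 Y$ ($I{\left(s,Y \right)} = \left(- 7 Y + 5\right) - Y = \left(5 - 7 Y\right) - Y = 5 - 8 Y$)
$\left(I{\left(-18,A \right)} + M{\left(-18,-2 \right)}\right) 412 = \left(\left(5 - 40\right) - 18\right) 412 = \left(-35 - 18\right) 412 = \left(-53\right) 412 = -21836$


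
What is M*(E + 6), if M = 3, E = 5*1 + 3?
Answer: 42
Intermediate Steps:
E = 8 (E = 5 + 3 = 8)
M*(E + 6) = 3*(8 + 6) = 3*14 = 42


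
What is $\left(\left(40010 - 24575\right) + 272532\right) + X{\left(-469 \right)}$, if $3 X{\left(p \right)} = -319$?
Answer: $\frac{863582}{3} \approx 2.8786 \cdot 10^{5}$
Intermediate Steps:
$X{\left(p \right)} = - \frac{319}{3}$ ($X{\left(p \right)} = \frac{1}{3} \left(-319\right) = - \frac{319}{3}$)
$\left(\left(40010 - 24575\right) + 272532\right) + X{\left(-469 \right)} = \left(\left(40010 - 24575\right) + 272532\right) - \frac{319}{3} = \left(15435 + 272532\right) - \frac{319}{3} = 287967 - \frac{319}{3} = \frac{863582}{3}$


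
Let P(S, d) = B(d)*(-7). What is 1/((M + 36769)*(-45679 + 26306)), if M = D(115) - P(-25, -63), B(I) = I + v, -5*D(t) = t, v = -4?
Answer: -1/702794321 ≈ -1.4229e-9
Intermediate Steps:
D(t) = -t/5
B(I) = -4 + I (B(I) = I - 4 = -4 + I)
P(S, d) = 28 - 7*d (P(S, d) = (-4 + d)*(-7) = 28 - 7*d)
M = -492 (M = -⅕*115 - (28 - 7*(-63)) = -23 - (28 + 441) = -23 - 1*469 = -23 - 469 = -492)
1/((M + 36769)*(-45679 + 26306)) = 1/((-492 + 36769)*(-45679 + 26306)) = 1/(36277*(-19373)) = 1/(-702794321) = -1/702794321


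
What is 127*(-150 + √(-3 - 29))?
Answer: -19050 + 508*I*√2 ≈ -19050.0 + 718.42*I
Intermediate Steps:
127*(-150 + √(-3 - 29)) = 127*(-150 + √(-32)) = 127*(-150 + 4*I*√2) = -19050 + 508*I*√2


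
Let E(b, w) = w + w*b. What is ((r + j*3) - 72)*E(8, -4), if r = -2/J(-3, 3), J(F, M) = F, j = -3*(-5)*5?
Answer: -5532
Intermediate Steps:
E(b, w) = w + b*w
j = 75 (j = 15*5 = 75)
r = ⅔ (r = -2/(-3) = -2*(-⅓) = ⅔ ≈ 0.66667)
((r + j*3) - 72)*E(8, -4) = ((⅔ + 75*3) - 72)*(-4*(1 + 8)) = ((⅔ + 225) - 72)*(-4*9) = (677/3 - 72)*(-36) = (461/3)*(-36) = -5532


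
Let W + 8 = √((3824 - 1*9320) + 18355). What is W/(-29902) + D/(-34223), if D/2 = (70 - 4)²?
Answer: -130116220/511668073 - √12859/29902 ≈ -0.25809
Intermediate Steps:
D = 8712 (D = 2*(70 - 4)² = 2*66² = 2*4356 = 8712)
W = -8 + √12859 (W = -8 + √((3824 - 1*9320) + 18355) = -8 + √((3824 - 9320) + 18355) = -8 + √(-5496 + 18355) = -8 + √12859 ≈ 105.40)
W/(-29902) + D/(-34223) = (-8 + √12859)/(-29902) + 8712/(-34223) = (-8 + √12859)*(-1/29902) + 8712*(-1/34223) = (4/14951 - √12859/29902) - 8712/34223 = -130116220/511668073 - √12859/29902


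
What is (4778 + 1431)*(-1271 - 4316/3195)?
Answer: -25240584649/3195 ≈ -7.9000e+6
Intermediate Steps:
(4778 + 1431)*(-1271 - 4316/3195) = 6209*(-1271 - 4316*1/3195) = 6209*(-1271 - 4316/3195) = 6209*(-4065161/3195) = -25240584649/3195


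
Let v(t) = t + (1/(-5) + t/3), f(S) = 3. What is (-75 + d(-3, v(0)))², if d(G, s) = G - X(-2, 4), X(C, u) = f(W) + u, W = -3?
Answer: 7225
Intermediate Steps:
X(C, u) = 3 + u
v(t) = -⅕ + 4*t/3 (v(t) = t + (1*(-⅕) + t*(⅓)) = t + (-⅕ + t/3) = -⅕ + 4*t/3)
d(G, s) = -7 + G (d(G, s) = G - (3 + 4) = G - 1*7 = G - 7 = -7 + G)
(-75 + d(-3, v(0)))² = (-75 + (-7 - 3))² = (-75 - 10)² = (-85)² = 7225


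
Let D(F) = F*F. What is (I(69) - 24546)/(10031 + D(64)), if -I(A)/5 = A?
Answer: -8297/4709 ≈ -1.7619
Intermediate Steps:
I(A) = -5*A
D(F) = F²
(I(69) - 24546)/(10031 + D(64)) = (-5*69 - 24546)/(10031 + 64²) = (-345 - 24546)/(10031 + 4096) = -24891/14127 = -24891*1/14127 = -8297/4709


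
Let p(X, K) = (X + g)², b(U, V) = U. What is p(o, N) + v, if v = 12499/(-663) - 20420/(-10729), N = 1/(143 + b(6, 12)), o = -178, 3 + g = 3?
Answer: 225258089357/7113327 ≈ 31667.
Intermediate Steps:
g = 0 (g = -3 + 3 = 0)
N = 1/149 (N = 1/(143 + 6) = 1/149 ≈ 0.0067114)
p(X, K) = X² (p(X, K) = (X + 0)² = X²)
v = -120563311/7113327 (v = 12499*(-1/663) - 20420*(-1/10729) = -12499/663 + 20420/10729 = -120563311/7113327 ≈ -16.949)
p(o, N) + v = (-178)² - 120563311/7113327 = 31684 - 120563311/7113327 = 225258089357/7113327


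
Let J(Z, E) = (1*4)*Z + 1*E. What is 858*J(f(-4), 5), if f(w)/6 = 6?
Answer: 127842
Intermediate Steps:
f(w) = 36 (f(w) = 6*6 = 36)
J(Z, E) = E + 4*Z (J(Z, E) = 4*Z + E = E + 4*Z)
858*J(f(-4), 5) = 858*(5 + 4*36) = 858*(5 + 144) = 858*149 = 127842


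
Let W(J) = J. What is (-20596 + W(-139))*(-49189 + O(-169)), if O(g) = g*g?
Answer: 427721580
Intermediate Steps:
O(g) = g²
(-20596 + W(-139))*(-49189 + O(-169)) = (-20596 - 139)*(-49189 + (-169)²) = -20735*(-49189 + 28561) = -20735*(-20628) = 427721580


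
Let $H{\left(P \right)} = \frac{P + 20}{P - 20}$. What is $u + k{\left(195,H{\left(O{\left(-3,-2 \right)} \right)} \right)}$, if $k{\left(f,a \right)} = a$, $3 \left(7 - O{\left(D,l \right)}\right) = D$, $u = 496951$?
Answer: $\frac{1490846}{3} \approx 4.9695 \cdot 10^{5}$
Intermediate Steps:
$O{\left(D,l \right)} = 7 - \frac{D}{3}$
$H{\left(P \right)} = \frac{20 + P}{-20 + P}$
$u + k{\left(195,H{\left(O{\left(-3,-2 \right)} \right)} \right)} = 496951 + \frac{20 + \left(7 - -1\right)}{-20 + \left(7 - -1\right)} = 496951 + \frac{20 + \left(7 + 1\right)}{-20 + \left(7 + 1\right)} = 496951 + \frac{20 + 8}{-20 + 8} = 496951 + \frac{1}{-12} \cdot 28 = 496951 - \frac{7}{3} = \frac{1490846}{3}$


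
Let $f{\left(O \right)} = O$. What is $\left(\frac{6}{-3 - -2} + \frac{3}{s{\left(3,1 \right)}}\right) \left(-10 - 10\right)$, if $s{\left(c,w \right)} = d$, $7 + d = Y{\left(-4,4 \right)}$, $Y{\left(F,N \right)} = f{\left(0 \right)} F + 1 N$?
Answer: $140$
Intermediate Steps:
$Y{\left(F,N \right)} = N$ ($Y{\left(F,N \right)} = 0 F + 1 N = 0 + N = N$)
$d = -3$ ($d = -7 + 4 = -3$)
$s{\left(c,w \right)} = -3$
$\left(\frac{6}{-3 - -2} + \frac{3}{s{\left(3,1 \right)}}\right) \left(-10 - 10\right) = \left(\frac{6}{-3 - -2} + \frac{3}{-3}\right) \left(-10 - 10\right) = \left(\frac{6}{-3 + 2} + 3 \left(- \frac{1}{3}\right)\right) \left(-20\right) = \left(\frac{6}{-1} - 1\right) \left(-20\right) = \left(6 \left(-1\right) - 1\right) \left(-20\right) = \left(-6 - 1\right) \left(-20\right) = \left(-7\right) \left(-20\right) = 140$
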